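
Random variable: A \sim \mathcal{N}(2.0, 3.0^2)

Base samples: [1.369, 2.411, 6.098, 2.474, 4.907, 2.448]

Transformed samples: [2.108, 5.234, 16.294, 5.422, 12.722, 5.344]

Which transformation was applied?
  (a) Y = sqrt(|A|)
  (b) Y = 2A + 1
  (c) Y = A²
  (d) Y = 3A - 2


Checking option (d) Y = 3A - 2:
  A = 1.369 -> Y = 2.108 ✓
  A = 2.411 -> Y = 5.234 ✓
  A = 6.098 -> Y = 16.294 ✓
All samples match this transformation.

(d) 3A - 2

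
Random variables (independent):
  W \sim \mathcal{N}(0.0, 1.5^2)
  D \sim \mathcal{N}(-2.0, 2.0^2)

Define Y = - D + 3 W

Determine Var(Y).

For independent RVs: Var(aX + bY) = a²Var(X) + b²Var(Y)
Var(W) = 2.25
Var(D) = 4
Var(Y) = 3²*2.25 + (-1)²*4
= 9*2.25 + 1*4 = 24.25

24.25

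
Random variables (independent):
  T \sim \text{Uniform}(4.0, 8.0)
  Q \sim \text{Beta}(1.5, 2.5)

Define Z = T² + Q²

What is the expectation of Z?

E[Z] = E[T²] + E[Q²]
E[T²] = Var(T) + E[T]² = 1.3333333 + 36 = 37.333333
E[Q²] = Var(Q) + E[Q]² = 0.046875 + 0.140625 = 0.1875
E[Z] = 37.333333 + 0.1875 = 37.520833

37.520833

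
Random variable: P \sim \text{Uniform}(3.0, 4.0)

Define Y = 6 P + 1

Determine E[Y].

For Y = 6P + 1:
E[Y] = 6 * E[P] + 1
E[P] = (3 + 4)/2 = 3.5
E[Y] = 6 * 3.5 + 1 = 22

22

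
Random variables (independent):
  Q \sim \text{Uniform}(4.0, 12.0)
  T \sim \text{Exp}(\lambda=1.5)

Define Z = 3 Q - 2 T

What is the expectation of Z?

E[Z] = 3*E[Q] - 2*E[T]
E[Q] = 8
E[T] = 0.66666667
E[Z] = 3*8 - 2*0.66666667 = 22.666667

22.666667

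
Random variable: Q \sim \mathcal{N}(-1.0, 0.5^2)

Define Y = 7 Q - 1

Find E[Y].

For Y = 7Q - 1:
E[Y] = 7 * E[Q] - 1
E[Q] = -1.0 = -1
E[Y] = 7 * (-1) - 1 = -8

-8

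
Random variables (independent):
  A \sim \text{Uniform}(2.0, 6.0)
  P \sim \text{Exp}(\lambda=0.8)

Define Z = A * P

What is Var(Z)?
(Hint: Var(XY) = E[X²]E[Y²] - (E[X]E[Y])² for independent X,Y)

Var(XY) = E[X²]E[Y²] - (E[X]E[Y])²
E[A] = 4, Var(A) = 1.3333333
E[P] = 1.25, Var(P) = 1.5625
E[A²] = 1.3333333 + 4² = 17.333333
E[P²] = 1.5625 + 1.25² = 3.125
Var(Z) = 17.333333*3.125 - (4*1.25)²
= 54.166667 - 25 = 29.166667

29.166667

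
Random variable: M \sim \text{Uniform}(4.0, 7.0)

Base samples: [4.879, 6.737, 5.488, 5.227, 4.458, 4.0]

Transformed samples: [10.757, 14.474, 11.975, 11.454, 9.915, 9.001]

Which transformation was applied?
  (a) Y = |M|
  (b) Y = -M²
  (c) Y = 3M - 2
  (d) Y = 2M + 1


Checking option (d) Y = 2M + 1:
  M = 4.879 -> Y = 10.757 ✓
  M = 6.737 -> Y = 14.474 ✓
  M = 5.488 -> Y = 11.975 ✓
All samples match this transformation.

(d) 2M + 1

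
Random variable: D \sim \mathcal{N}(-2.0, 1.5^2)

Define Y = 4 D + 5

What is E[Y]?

For Y = 4D + 5:
E[Y] = 4 * E[D] + 5
E[D] = -2.0 = -2
E[Y] = 4 * (-2) + 5 = -3

-3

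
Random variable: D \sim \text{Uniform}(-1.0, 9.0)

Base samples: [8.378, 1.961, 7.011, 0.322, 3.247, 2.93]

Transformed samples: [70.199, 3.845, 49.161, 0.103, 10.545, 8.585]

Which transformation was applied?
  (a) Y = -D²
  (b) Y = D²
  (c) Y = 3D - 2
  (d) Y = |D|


Checking option (b) Y = D²:
  D = 8.378 -> Y = 70.199 ✓
  D = 1.961 -> Y = 3.845 ✓
  D = 7.011 -> Y = 49.161 ✓
All samples match this transformation.

(b) D²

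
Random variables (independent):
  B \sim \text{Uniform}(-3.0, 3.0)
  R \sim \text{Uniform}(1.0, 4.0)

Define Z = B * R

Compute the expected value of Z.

For independent RVs: E[XY] = E[X]*E[Y]
E[B] = 0
E[R] = 2.5
E[Z] = 0 * 2.5 = 0

0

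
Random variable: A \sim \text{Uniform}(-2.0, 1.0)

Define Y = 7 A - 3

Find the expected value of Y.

For Y = 7A - 3:
E[Y] = 7 * E[A] - 3
E[A] = (-2 + 1)/2 = -0.5
E[Y] = 7 * (-0.5) - 3 = -6.5

-6.5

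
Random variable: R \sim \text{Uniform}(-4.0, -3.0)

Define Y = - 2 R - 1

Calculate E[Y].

For Y = -2R - 1:
E[Y] = -2 * E[R] - 1
E[R] = (-4 - 3)/2 = -3.5
E[Y] = -2 * (-3.5) - 1 = 6

6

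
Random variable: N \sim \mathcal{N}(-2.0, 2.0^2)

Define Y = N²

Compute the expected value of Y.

E[N²] = Var(N) + (E[N])² = 4 + 4 = 8

8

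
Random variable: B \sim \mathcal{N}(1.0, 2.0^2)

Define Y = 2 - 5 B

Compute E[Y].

For Y = -5B + 2:
E[Y] = -5 * E[B] + 2
E[B] = 1.0 = 1
E[Y] = -5 * 1 + 2 = -3

-3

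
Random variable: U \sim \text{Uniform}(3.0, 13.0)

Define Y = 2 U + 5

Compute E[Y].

For Y = 2U + 5:
E[Y] = 2 * E[U] + 5
E[U] = (3 + 13)/2 = 8
E[Y] = 2 * 8 + 5 = 21

21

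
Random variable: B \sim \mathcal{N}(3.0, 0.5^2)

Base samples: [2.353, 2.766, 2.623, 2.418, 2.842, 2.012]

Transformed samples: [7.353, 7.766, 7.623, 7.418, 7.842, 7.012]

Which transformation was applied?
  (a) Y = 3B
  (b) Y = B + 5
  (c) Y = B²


Checking option (b) Y = B + 5:
  B = 2.353 -> Y = 7.353 ✓
  B = 2.766 -> Y = 7.766 ✓
  B = 2.623 -> Y = 7.623 ✓
All samples match this transformation.

(b) B + 5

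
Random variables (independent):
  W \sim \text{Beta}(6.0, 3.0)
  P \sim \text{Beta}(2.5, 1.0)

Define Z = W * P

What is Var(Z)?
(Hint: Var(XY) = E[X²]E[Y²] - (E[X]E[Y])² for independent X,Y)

Var(XY) = E[X²]E[Y²] - (E[X]E[Y])²
E[W] = 0.66666667, Var(W) = 0.022222222
E[P] = 0.71428571, Var(P) = 0.045351474
E[W²] = 0.022222222 + 0.66666667² = 0.46666667
E[P²] = 0.045351474 + 0.71428571² = 0.55555556
Var(Z) = 0.46666667*0.55555556 - (0.66666667*0.71428571)²
= 0.25925926 - 0.22675737 = 0.03250189

0.03250189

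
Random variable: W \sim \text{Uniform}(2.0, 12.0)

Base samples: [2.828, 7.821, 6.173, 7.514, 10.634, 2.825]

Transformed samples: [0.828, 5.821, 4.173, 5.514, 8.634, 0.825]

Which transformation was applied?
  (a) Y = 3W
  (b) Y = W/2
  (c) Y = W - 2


Checking option (c) Y = W - 2:
  W = 2.828 -> Y = 0.828 ✓
  W = 7.821 -> Y = 5.821 ✓
  W = 6.173 -> Y = 4.173 ✓
All samples match this transformation.

(c) W - 2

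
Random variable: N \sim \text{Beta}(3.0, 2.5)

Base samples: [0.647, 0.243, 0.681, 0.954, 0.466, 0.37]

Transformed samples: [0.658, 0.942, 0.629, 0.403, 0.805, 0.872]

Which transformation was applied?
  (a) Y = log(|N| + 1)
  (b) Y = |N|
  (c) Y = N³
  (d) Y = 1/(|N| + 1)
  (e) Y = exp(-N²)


Checking option (e) Y = exp(-N²):
  N = 0.647 -> Y = 0.658 ✓
  N = 0.243 -> Y = 0.942 ✓
  N = 0.681 -> Y = 0.629 ✓
All samples match this transformation.

(e) exp(-N²)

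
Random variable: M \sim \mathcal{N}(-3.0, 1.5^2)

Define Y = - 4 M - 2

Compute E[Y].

For Y = -4M - 2:
E[Y] = -4 * E[M] - 2
E[M] = -3.0 = -3
E[Y] = -4 * (-3) - 2 = 10

10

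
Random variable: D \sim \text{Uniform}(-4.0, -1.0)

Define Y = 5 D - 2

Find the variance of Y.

For Y = aD + b: Var(Y) = a² * Var(D)
Var(D) = (-1 + 4)^2/12 = 0.75
Var(Y) = 5² * 0.75 = 25 * 0.75 = 18.75

18.75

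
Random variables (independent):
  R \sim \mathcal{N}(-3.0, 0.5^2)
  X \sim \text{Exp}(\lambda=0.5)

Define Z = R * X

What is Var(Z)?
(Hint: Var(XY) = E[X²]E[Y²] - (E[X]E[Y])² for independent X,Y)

Var(XY) = E[X²]E[Y²] - (E[X]E[Y])²
E[R] = -3, Var(R) = 0.25
E[X] = 2, Var(X) = 4
E[R²] = 0.25 + (-3)² = 9.25
E[X²] = 4 + 2² = 8
Var(Z) = 9.25*8 - (-3*2)²
= 74 - 36 = 38

38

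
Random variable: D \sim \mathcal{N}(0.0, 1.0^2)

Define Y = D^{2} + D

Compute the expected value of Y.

E[Y] = 1*E[D²] + 1*E[D]
E[D] = 0
E[D²] = Var(D) + (E[D])² = 1 + 0 = 1
E[Y] = 1*1 + 1*0 = 1

1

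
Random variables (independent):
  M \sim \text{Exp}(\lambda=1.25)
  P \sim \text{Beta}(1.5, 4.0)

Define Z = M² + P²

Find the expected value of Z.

E[Z] = E[M²] + E[P²]
E[M²] = Var(M) + E[M]² = 0.64 + 0.64 = 1.28
E[P²] = Var(P) + E[P]² = 0.03051494 + 0.074380165 = 0.1048951
E[Z] = 1.28 + 0.1048951 = 1.3848951

1.3848951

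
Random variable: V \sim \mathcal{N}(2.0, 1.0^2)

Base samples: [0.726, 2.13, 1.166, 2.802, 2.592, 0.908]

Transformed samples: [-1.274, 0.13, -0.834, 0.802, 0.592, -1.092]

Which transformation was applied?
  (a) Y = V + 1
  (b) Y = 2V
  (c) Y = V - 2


Checking option (c) Y = V - 2:
  V = 0.726 -> Y = -1.274 ✓
  V = 2.13 -> Y = 0.13 ✓
  V = 1.166 -> Y = -0.834 ✓
All samples match this transformation.

(c) V - 2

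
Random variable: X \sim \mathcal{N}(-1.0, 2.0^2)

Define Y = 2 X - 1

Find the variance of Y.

For Y = aX + b: Var(Y) = a² * Var(X)
Var(X) = 2.0^2 = 4
Var(Y) = 2² * 4 = 4 * 4 = 16

16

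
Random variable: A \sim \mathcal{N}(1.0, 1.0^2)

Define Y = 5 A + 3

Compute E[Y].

For Y = 5A + 3:
E[Y] = 5 * E[A] + 3
E[A] = 1.0 = 1
E[Y] = 5 * 1 + 3 = 8

8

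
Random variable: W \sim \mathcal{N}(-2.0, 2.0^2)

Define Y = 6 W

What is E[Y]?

For Y = 6W:
E[Y] = 6 * E[W]
E[W] = -2.0 = -2
E[Y] = 6 * (-2) = -12

-12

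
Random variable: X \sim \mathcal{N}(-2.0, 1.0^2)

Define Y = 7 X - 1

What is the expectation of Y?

For Y = 7X - 1:
E[Y] = 7 * E[X] - 1
E[X] = -2.0 = -2
E[Y] = 7 * (-2) - 1 = -15

-15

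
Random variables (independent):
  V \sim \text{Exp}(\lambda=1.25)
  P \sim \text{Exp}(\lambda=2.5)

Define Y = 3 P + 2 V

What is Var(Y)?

For independent RVs: Var(aX + bY) = a²Var(X) + b²Var(Y)
Var(V) = 0.64
Var(P) = 0.16
Var(Y) = 2²*0.64 + 3²*0.16
= 4*0.64 + 9*0.16 = 4

4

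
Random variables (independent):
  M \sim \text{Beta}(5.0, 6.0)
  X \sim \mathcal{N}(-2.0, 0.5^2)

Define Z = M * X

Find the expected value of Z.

For independent RVs: E[XY] = E[X]*E[Y]
E[M] = 0.45454545
E[X] = -2
E[Z] = 0.45454545 * (-2) = -0.90909091

-0.90909091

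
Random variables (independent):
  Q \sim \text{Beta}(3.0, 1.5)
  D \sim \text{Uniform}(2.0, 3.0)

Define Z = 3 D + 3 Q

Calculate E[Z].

E[Z] = 3*E[Q] + 3*E[D]
E[Q] = 0.66666667
E[D] = 2.5
E[Z] = 3*0.66666667 + 3*2.5 = 9.5

9.5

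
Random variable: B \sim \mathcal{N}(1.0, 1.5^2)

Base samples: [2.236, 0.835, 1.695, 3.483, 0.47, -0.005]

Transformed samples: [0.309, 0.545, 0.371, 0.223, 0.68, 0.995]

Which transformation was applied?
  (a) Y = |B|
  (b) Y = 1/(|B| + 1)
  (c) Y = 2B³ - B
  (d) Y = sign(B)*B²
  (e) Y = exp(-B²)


Checking option (b) Y = 1/(|B| + 1):
  B = 2.236 -> Y = 0.309 ✓
  B = 0.835 -> Y = 0.545 ✓
  B = 1.695 -> Y = 0.371 ✓
All samples match this transformation.

(b) 1/(|B| + 1)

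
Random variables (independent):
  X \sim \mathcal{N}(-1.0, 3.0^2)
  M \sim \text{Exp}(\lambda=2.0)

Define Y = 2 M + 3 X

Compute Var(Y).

For independent RVs: Var(aX + bY) = a²Var(X) + b²Var(Y)
Var(X) = 9
Var(M) = 0.25
Var(Y) = 3²*9 + 2²*0.25
= 9*9 + 4*0.25 = 82

82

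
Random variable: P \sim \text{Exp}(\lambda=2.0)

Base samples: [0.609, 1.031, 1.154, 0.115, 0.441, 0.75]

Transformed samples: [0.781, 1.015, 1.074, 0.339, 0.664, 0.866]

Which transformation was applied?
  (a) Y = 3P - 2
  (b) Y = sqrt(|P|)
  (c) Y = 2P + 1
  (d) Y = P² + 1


Checking option (b) Y = sqrt(|P|):
  P = 0.609 -> Y = 0.781 ✓
  P = 1.031 -> Y = 1.015 ✓
  P = 1.154 -> Y = 1.074 ✓
All samples match this transformation.

(b) sqrt(|P|)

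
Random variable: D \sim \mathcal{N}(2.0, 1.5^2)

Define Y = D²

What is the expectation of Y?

E[D²] = Var(D) + (E[D])² = 2.25 + 4 = 6.25

6.25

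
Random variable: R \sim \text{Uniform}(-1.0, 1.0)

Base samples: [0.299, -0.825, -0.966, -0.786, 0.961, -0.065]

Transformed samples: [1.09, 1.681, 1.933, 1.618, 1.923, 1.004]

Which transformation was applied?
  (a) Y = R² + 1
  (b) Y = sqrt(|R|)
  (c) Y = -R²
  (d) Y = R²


Checking option (a) Y = R² + 1:
  R = 0.299 -> Y = 1.09 ✓
  R = -0.825 -> Y = 1.681 ✓
  R = -0.966 -> Y = 1.933 ✓
All samples match this transformation.

(a) R² + 1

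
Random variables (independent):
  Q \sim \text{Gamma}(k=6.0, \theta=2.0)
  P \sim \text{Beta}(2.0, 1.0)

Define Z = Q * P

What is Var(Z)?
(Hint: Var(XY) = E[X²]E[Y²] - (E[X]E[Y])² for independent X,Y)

Var(XY) = E[X²]E[Y²] - (E[X]E[Y])²
E[Q] = 12, Var(Q) = 24
E[P] = 0.66666667, Var(P) = 0.055555556
E[Q²] = 24 + 12² = 168
E[P²] = 0.055555556 + 0.66666667² = 0.5
Var(Z) = 168*0.5 - (12*0.66666667)²
= 84 - 64 = 20

20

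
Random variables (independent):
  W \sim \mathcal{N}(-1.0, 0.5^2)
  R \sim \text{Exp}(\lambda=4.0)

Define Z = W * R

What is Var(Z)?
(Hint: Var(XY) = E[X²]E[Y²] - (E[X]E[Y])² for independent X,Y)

Var(XY) = E[X²]E[Y²] - (E[X]E[Y])²
E[W] = -1, Var(W) = 0.25
E[R] = 0.25, Var(R) = 0.0625
E[W²] = 0.25 + (-1)² = 1.25
E[R²] = 0.0625 + 0.25² = 0.125
Var(Z) = 1.25*0.125 - (-1*0.25)²
= 0.15625 - 0.0625 = 0.09375

0.09375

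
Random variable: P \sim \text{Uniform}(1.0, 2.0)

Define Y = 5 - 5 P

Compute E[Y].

For Y = -5P + 5:
E[Y] = -5 * E[P] + 5
E[P] = (1 + 2)/2 = 1.5
E[Y] = -5 * 1.5 + 5 = -2.5

-2.5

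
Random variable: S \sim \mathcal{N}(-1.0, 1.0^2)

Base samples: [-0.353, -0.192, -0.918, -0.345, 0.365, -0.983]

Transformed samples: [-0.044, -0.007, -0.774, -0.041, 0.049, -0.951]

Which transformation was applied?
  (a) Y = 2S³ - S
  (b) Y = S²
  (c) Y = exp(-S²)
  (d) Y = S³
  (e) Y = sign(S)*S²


Checking option (d) Y = S³:
  S = -0.353 -> Y = -0.044 ✓
  S = -0.192 -> Y = -0.007 ✓
  S = -0.918 -> Y = -0.774 ✓
All samples match this transformation.

(d) S³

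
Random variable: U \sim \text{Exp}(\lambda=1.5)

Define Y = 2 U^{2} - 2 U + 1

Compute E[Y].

E[Y] = 2*E[U²] - 2*E[U] + 1
E[U] = 0.66666667
E[U²] = Var(U) + (E[U])² = 0.44444444 + 0.44444444 = 0.88888889
E[Y] = 2*0.88888889 - 2*0.66666667 + 1 = 1.4444444

1.4444444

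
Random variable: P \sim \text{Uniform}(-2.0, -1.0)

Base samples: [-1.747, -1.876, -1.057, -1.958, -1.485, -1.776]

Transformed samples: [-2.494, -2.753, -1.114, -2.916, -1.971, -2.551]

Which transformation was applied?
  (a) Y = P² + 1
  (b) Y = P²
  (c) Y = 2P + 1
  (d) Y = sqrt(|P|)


Checking option (c) Y = 2P + 1:
  P = -1.747 -> Y = -2.494 ✓
  P = -1.876 -> Y = -2.753 ✓
  P = -1.057 -> Y = -1.114 ✓
All samples match this transformation.

(c) 2P + 1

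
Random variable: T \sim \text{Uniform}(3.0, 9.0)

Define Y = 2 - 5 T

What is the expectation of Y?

For Y = -5T + 2:
E[Y] = -5 * E[T] + 2
E[T] = (3 + 9)/2 = 6
E[Y] = -5 * 6 + 2 = -28

-28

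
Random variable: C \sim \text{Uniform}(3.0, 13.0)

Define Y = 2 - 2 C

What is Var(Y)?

For Y = aC + b: Var(Y) = a² * Var(C)
Var(C) = (13 - 3)^2/12 = 8.3333333
Var(Y) = (-2)² * 8.3333333 = 4 * 8.3333333 = 33.333333

33.333333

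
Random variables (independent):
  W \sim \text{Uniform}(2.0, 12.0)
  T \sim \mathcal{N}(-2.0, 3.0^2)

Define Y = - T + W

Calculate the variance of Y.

For independent RVs: Var(aX + bY) = a²Var(X) + b²Var(Y)
Var(W) = 8.3333333
Var(T) = 9
Var(Y) = 1²*8.3333333 + (-1)²*9
= 1*8.3333333 + 1*9 = 17.333333

17.333333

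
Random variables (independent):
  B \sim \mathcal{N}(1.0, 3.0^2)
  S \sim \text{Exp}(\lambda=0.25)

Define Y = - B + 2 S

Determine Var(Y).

For independent RVs: Var(aX + bY) = a²Var(X) + b²Var(Y)
Var(B) = 9
Var(S) = 16
Var(Y) = (-1)²*9 + 2²*16
= 1*9 + 4*16 = 73

73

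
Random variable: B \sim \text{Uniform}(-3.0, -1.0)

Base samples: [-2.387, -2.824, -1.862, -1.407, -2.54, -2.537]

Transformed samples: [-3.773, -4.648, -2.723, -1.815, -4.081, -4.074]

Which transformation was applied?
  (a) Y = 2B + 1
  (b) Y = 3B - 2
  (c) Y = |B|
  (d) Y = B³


Checking option (a) Y = 2B + 1:
  B = -2.387 -> Y = -3.773 ✓
  B = -2.824 -> Y = -4.648 ✓
  B = -1.862 -> Y = -2.723 ✓
All samples match this transformation.

(a) 2B + 1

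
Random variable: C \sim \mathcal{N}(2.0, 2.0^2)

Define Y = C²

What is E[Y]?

E[C²] = Var(C) + (E[C])² = 4 + 4 = 8

8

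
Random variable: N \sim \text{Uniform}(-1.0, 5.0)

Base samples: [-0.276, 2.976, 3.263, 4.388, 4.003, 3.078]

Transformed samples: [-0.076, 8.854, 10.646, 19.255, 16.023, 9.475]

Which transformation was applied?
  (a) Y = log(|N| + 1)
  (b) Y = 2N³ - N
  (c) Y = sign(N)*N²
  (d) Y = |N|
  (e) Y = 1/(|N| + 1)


Checking option (c) Y = sign(N)*N²:
  N = -0.276 -> Y = -0.076 ✓
  N = 2.976 -> Y = 8.854 ✓
  N = 3.263 -> Y = 10.646 ✓
All samples match this transformation.

(c) sign(N)*N²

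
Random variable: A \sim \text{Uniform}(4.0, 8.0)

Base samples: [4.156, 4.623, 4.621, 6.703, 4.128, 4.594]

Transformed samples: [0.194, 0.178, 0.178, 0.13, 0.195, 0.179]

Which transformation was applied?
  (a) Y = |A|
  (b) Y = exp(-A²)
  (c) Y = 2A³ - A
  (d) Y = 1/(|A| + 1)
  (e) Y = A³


Checking option (d) Y = 1/(|A| + 1):
  A = 4.156 -> Y = 0.194 ✓
  A = 4.623 -> Y = 0.178 ✓
  A = 4.621 -> Y = 0.178 ✓
All samples match this transformation.

(d) 1/(|A| + 1)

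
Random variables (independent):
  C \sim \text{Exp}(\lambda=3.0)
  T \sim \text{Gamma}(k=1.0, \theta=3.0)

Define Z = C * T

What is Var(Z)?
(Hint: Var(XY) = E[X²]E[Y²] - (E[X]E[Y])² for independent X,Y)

Var(XY) = E[X²]E[Y²] - (E[X]E[Y])²
E[C] = 0.33333333, Var(C) = 0.11111111
E[T] = 3, Var(T) = 9
E[C²] = 0.11111111 + 0.33333333² = 0.22222222
E[T²] = 9 + 3² = 18
Var(Z) = 0.22222222*18 - (0.33333333*3)²
= 4 - 1 = 3

3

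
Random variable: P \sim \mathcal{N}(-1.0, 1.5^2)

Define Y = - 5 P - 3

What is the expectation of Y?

For Y = -5P - 3:
E[Y] = -5 * E[P] - 3
E[P] = -1.0 = -1
E[Y] = -5 * (-1) - 3 = 2

2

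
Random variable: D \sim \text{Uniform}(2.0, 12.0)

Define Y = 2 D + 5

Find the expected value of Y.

For Y = 2D + 5:
E[Y] = 2 * E[D] + 5
E[D] = (2 + 12)/2 = 7
E[Y] = 2 * 7 + 5 = 19

19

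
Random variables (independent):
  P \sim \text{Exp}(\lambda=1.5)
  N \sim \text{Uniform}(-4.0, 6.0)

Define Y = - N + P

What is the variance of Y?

For independent RVs: Var(aX + bY) = a²Var(X) + b²Var(Y)
Var(P) = 0.44444444
Var(N) = 8.3333333
Var(Y) = 1²*0.44444444 + (-1)²*8.3333333
= 1*0.44444444 + 1*8.3333333 = 8.7777778

8.7777778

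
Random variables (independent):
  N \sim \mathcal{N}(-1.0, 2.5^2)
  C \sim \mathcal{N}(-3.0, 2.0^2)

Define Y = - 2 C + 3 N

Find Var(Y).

For independent RVs: Var(aX + bY) = a²Var(X) + b²Var(Y)
Var(N) = 6.25
Var(C) = 4
Var(Y) = 3²*6.25 + (-2)²*4
= 9*6.25 + 4*4 = 72.25

72.25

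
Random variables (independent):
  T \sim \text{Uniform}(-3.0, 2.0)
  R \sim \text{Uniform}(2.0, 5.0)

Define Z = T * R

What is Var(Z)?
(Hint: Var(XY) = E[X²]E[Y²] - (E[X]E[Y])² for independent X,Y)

Var(XY) = E[X²]E[Y²] - (E[X]E[Y])²
E[T] = -0.5, Var(T) = 2.0833333
E[R] = 3.5, Var(R) = 0.75
E[T²] = 2.0833333 + (-0.5)² = 2.3333333
E[R²] = 0.75 + 3.5² = 13
Var(Z) = 2.3333333*13 - (-0.5*3.5)²
= 30.333333 - 3.0625 = 27.270833

27.270833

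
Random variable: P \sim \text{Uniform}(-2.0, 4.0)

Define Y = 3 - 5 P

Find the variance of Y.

For Y = aP + b: Var(Y) = a² * Var(P)
Var(P) = (4 + 2)^2/12 = 3
Var(Y) = (-5)² * 3 = 25 * 3 = 75

75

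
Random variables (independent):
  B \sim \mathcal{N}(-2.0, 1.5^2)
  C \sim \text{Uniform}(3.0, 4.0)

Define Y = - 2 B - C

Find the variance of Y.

For independent RVs: Var(aX + bY) = a²Var(X) + b²Var(Y)
Var(B) = 2.25
Var(C) = 0.083333333
Var(Y) = (-2)²*2.25 + (-1)²*0.083333333
= 4*2.25 + 1*0.083333333 = 9.0833333

9.0833333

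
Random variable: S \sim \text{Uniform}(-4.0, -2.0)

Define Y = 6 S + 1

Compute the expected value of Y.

For Y = 6S + 1:
E[Y] = 6 * E[S] + 1
E[S] = (-4 - 2)/2 = -3
E[Y] = 6 * (-3) + 1 = -17

-17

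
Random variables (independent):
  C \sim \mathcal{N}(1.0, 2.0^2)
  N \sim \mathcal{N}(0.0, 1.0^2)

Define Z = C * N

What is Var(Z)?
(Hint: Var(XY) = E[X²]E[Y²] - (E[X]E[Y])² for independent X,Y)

Var(XY) = E[X²]E[Y²] - (E[X]E[Y])²
E[C] = 1, Var(C) = 4
E[N] = 0, Var(N) = 1
E[C²] = 4 + 1² = 5
E[N²] = 1 + 0² = 1
Var(Z) = 5*1 - (1*0)²
= 5 - 0 = 5

5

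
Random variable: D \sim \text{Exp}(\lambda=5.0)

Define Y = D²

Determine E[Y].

Using E[X²] = Var(X) + (E[X])²:
E[D] = 0.2
Var(D) = 1/5.0^2 = 0.04
E[D²] = 0.04 + 0.2² = 0.04 + 0.04 = 0.08

0.08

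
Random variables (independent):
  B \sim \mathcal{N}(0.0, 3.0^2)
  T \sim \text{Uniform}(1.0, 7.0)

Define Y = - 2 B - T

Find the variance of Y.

For independent RVs: Var(aX + bY) = a²Var(X) + b²Var(Y)
Var(B) = 9
Var(T) = 3
Var(Y) = (-2)²*9 + (-1)²*3
= 4*9 + 1*3 = 39

39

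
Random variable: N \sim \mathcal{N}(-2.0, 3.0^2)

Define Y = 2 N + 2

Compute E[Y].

For Y = 2N + 2:
E[Y] = 2 * E[N] + 2
E[N] = -2.0 = -2
E[Y] = 2 * (-2) + 2 = -2

-2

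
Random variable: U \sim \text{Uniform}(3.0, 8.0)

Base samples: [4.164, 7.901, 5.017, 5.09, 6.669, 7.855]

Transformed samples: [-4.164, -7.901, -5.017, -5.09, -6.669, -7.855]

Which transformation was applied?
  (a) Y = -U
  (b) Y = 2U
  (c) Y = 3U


Checking option (a) Y = -U:
  U = 4.164 -> Y = -4.164 ✓
  U = 7.901 -> Y = -7.901 ✓
  U = 5.017 -> Y = -5.017 ✓
All samples match this transformation.

(a) -U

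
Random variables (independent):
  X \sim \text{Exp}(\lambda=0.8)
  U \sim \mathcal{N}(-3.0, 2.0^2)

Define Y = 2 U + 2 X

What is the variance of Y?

For independent RVs: Var(aX + bY) = a²Var(X) + b²Var(Y)
Var(X) = 1.5625
Var(U) = 4
Var(Y) = 2²*1.5625 + 2²*4
= 4*1.5625 + 4*4 = 22.25

22.25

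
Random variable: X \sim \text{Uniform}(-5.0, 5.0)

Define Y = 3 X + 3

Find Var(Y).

For Y = aX + b: Var(Y) = a² * Var(X)
Var(X) = (5 + 5)^2/12 = 8.3333333
Var(Y) = 3² * 8.3333333 = 9 * 8.3333333 = 75

75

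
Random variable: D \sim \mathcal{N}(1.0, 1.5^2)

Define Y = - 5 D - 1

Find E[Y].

For Y = -5D - 1:
E[Y] = -5 * E[D] - 1
E[D] = 1.0 = 1
E[Y] = -5 * 1 - 1 = -6

-6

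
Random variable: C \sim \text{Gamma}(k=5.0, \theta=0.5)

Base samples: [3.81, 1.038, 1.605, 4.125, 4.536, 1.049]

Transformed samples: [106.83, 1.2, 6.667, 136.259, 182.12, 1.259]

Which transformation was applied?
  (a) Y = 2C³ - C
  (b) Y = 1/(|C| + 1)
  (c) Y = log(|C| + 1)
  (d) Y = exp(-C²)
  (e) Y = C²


Checking option (a) Y = 2C³ - C:
  C = 3.81 -> Y = 106.83 ✓
  C = 1.038 -> Y = 1.2 ✓
  C = 1.605 -> Y = 6.667 ✓
All samples match this transformation.

(a) 2C³ - C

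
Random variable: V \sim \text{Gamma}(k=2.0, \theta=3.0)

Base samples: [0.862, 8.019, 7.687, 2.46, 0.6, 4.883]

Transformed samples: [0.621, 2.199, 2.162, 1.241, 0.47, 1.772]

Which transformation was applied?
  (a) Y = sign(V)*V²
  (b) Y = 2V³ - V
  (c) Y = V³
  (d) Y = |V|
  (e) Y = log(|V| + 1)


Checking option (e) Y = log(|V| + 1):
  V = 0.862 -> Y = 0.621 ✓
  V = 8.019 -> Y = 2.199 ✓
  V = 7.687 -> Y = 2.162 ✓
All samples match this transformation.

(e) log(|V| + 1)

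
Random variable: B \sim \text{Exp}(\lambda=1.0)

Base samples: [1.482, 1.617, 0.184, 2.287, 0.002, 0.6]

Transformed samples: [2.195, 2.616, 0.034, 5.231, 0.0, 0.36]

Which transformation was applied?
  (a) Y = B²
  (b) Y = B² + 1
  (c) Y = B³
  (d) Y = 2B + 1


Checking option (a) Y = B²:
  B = 1.482 -> Y = 2.195 ✓
  B = 1.617 -> Y = 2.616 ✓
  B = 0.184 -> Y = 0.034 ✓
All samples match this transformation.

(a) B²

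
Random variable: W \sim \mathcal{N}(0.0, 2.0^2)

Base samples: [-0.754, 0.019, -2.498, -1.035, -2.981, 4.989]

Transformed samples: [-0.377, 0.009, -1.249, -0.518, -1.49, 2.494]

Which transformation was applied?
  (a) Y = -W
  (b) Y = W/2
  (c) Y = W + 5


Checking option (b) Y = W/2:
  W = -0.754 -> Y = -0.377 ✓
  W = 0.019 -> Y = 0.009 ✓
  W = -2.498 -> Y = -1.249 ✓
All samples match this transformation.

(b) W/2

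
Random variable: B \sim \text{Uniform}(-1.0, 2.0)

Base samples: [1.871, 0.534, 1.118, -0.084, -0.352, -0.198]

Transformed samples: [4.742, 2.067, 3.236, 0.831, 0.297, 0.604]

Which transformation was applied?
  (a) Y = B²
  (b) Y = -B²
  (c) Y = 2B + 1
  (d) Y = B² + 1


Checking option (c) Y = 2B + 1:
  B = 1.871 -> Y = 4.742 ✓
  B = 0.534 -> Y = 2.067 ✓
  B = 1.118 -> Y = 3.236 ✓
All samples match this transformation.

(c) 2B + 1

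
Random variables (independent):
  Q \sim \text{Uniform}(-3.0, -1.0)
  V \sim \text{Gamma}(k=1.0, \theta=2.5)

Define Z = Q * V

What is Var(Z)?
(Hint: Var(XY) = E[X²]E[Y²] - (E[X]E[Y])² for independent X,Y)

Var(XY) = E[X²]E[Y²] - (E[X]E[Y])²
E[Q] = -2, Var(Q) = 0.33333333
E[V] = 2.5, Var(V) = 6.25
E[Q²] = 0.33333333 + (-2)² = 4.3333333
E[V²] = 6.25 + 2.5² = 12.5
Var(Z) = 4.3333333*12.5 - (-2*2.5)²
= 54.166667 - 25 = 29.166667

29.166667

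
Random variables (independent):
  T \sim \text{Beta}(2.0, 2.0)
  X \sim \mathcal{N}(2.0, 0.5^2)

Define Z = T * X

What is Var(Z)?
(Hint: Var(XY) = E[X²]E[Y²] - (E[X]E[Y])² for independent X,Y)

Var(XY) = E[X²]E[Y²] - (E[X]E[Y])²
E[T] = 0.5, Var(T) = 0.05
E[X] = 2, Var(X) = 0.25
E[T²] = 0.05 + 0.5² = 0.3
E[X²] = 0.25 + 2² = 4.25
Var(Z) = 0.3*4.25 - (0.5*2)²
= 1.275 - 1 = 0.275

0.275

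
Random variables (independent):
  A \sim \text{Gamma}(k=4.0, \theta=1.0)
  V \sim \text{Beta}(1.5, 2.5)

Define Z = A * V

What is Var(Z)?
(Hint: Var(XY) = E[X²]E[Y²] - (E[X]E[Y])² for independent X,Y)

Var(XY) = E[X²]E[Y²] - (E[X]E[Y])²
E[A] = 4, Var(A) = 4
E[V] = 0.375, Var(V) = 0.046875
E[A²] = 4 + 4² = 20
E[V²] = 0.046875 + 0.375² = 0.1875
Var(Z) = 20*0.1875 - (4*0.375)²
= 3.75 - 2.25 = 1.5

1.5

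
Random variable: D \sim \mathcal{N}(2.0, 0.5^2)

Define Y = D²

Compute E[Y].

E[D²] = Var(D) + (E[D])² = 0.25 + 4 = 4.25

4.25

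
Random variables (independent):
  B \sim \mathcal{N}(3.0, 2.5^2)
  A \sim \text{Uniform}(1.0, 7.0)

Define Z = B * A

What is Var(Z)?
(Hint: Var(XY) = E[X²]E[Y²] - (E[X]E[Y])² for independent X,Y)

Var(XY) = E[X²]E[Y²] - (E[X]E[Y])²
E[B] = 3, Var(B) = 6.25
E[A] = 4, Var(A) = 3
E[B²] = 6.25 + 3² = 15.25
E[A²] = 3 + 4² = 19
Var(Z) = 15.25*19 - (3*4)²
= 289.75 - 144 = 145.75

145.75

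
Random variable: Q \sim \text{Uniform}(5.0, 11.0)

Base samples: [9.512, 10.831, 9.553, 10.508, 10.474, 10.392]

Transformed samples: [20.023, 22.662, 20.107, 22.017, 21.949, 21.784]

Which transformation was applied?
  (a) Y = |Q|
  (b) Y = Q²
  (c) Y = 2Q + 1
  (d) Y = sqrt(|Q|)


Checking option (c) Y = 2Q + 1:
  Q = 9.512 -> Y = 20.023 ✓
  Q = 10.831 -> Y = 22.662 ✓
  Q = 9.553 -> Y = 20.107 ✓
All samples match this transformation.

(c) 2Q + 1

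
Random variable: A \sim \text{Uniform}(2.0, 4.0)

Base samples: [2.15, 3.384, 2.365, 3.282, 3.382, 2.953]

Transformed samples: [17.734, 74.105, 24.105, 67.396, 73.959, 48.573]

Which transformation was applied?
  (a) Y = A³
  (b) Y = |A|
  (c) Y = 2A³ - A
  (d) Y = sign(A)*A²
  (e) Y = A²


Checking option (c) Y = 2A³ - A:
  A = 2.15 -> Y = 17.734 ✓
  A = 3.384 -> Y = 74.105 ✓
  A = 2.365 -> Y = 24.105 ✓
All samples match this transformation.

(c) 2A³ - A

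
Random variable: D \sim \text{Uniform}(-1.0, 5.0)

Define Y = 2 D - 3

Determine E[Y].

For Y = 2D - 3:
E[Y] = 2 * E[D] - 3
E[D] = (-1 + 5)/2 = 2
E[Y] = 2 * 2 - 3 = 1

1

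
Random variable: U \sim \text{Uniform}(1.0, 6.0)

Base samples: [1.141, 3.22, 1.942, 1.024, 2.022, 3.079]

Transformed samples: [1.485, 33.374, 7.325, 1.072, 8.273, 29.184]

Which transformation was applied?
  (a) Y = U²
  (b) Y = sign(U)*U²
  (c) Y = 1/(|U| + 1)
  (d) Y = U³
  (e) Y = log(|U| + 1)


Checking option (d) Y = U³:
  U = 1.141 -> Y = 1.485 ✓
  U = 3.22 -> Y = 33.374 ✓
  U = 1.942 -> Y = 7.325 ✓
All samples match this transformation.

(d) U³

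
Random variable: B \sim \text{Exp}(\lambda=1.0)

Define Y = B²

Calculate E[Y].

E[B²] = Var(B) + (E[B])² = 1 + 1 = 2

2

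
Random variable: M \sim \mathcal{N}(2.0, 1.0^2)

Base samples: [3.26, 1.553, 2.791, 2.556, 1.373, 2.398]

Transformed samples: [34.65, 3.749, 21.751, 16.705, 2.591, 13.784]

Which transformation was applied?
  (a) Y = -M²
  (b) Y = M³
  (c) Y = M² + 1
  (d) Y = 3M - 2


Checking option (b) Y = M³:
  M = 3.26 -> Y = 34.65 ✓
  M = 1.553 -> Y = 3.749 ✓
  M = 2.791 -> Y = 21.751 ✓
All samples match this transformation.

(b) M³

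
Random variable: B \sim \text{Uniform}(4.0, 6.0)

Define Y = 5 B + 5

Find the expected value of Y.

For Y = 5B + 5:
E[Y] = 5 * E[B] + 5
E[B] = (4 + 6)/2 = 5
E[Y] = 5 * 5 + 5 = 30

30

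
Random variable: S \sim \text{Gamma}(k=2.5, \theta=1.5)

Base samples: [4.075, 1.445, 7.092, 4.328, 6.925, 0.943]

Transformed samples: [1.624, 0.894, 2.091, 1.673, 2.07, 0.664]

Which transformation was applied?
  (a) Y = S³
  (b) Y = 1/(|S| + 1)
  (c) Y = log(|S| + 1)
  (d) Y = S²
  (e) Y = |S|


Checking option (c) Y = log(|S| + 1):
  S = 4.075 -> Y = 1.624 ✓
  S = 1.445 -> Y = 0.894 ✓
  S = 7.092 -> Y = 2.091 ✓
All samples match this transformation.

(c) log(|S| + 1)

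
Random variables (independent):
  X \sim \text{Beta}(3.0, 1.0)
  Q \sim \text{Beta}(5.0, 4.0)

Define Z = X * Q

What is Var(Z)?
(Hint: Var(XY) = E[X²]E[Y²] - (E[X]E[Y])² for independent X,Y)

Var(XY) = E[X²]E[Y²] - (E[X]E[Y])²
E[X] = 0.75, Var(X) = 0.0375
E[Q] = 0.55555556, Var(Q) = 0.024691358
E[X²] = 0.0375 + 0.75² = 0.6
E[Q²] = 0.024691358 + 0.55555556² = 0.33333333
Var(Z) = 0.6*0.33333333 - (0.75*0.55555556)²
= 0.2 - 0.17361111 = 0.026388889

0.026388889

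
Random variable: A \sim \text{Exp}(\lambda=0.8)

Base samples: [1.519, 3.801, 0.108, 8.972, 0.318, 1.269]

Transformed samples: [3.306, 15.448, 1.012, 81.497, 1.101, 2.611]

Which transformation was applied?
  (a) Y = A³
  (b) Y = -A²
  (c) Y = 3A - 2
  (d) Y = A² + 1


Checking option (d) Y = A² + 1:
  A = 1.519 -> Y = 3.306 ✓
  A = 3.801 -> Y = 15.448 ✓
  A = 0.108 -> Y = 1.012 ✓
All samples match this transformation.

(d) A² + 1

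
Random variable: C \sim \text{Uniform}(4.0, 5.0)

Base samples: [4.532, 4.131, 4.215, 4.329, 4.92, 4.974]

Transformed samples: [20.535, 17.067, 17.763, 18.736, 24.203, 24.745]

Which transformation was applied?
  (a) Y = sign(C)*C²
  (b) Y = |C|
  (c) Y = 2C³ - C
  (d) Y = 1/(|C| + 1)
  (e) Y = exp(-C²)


Checking option (a) Y = sign(C)*C²:
  C = 4.532 -> Y = 20.535 ✓
  C = 4.131 -> Y = 17.067 ✓
  C = 4.215 -> Y = 17.763 ✓
All samples match this transformation.

(a) sign(C)*C²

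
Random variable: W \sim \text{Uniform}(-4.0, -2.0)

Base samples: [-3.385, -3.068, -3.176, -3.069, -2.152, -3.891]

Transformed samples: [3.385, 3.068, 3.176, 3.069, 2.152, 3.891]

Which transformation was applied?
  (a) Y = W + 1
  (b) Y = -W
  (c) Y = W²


Checking option (b) Y = -W:
  W = -3.385 -> Y = 3.385 ✓
  W = -3.068 -> Y = 3.068 ✓
  W = -3.176 -> Y = 3.176 ✓
All samples match this transformation.

(b) -W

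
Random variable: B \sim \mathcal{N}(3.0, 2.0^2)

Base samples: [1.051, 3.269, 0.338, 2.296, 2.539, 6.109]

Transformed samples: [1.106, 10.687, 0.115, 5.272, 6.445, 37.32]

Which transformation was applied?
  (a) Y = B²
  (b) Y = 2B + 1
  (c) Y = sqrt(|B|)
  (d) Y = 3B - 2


Checking option (a) Y = B²:
  B = 1.051 -> Y = 1.106 ✓
  B = 3.269 -> Y = 10.687 ✓
  B = 0.338 -> Y = 0.115 ✓
All samples match this transformation.

(a) B²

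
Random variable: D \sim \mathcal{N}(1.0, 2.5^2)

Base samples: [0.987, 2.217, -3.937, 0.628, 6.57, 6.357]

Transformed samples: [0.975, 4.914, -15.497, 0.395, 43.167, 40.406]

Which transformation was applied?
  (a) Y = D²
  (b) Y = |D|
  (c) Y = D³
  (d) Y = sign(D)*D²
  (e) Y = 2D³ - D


Checking option (d) Y = sign(D)*D²:
  D = 0.987 -> Y = 0.975 ✓
  D = 2.217 -> Y = 4.914 ✓
  D = -3.937 -> Y = -15.497 ✓
All samples match this transformation.

(d) sign(D)*D²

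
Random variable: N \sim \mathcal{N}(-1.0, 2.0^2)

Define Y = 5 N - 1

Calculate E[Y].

For Y = 5N - 1:
E[Y] = 5 * E[N] - 1
E[N] = -1.0 = -1
E[Y] = 5 * (-1) - 1 = -6

-6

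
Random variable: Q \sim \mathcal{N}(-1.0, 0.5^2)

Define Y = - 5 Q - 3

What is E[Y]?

For Y = -5Q - 3:
E[Y] = -5 * E[Q] - 3
E[Q] = -1.0 = -1
E[Y] = -5 * (-1) - 3 = 2

2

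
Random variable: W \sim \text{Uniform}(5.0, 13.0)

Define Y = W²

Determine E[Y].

E[W²] = Var(W) + (E[W])² = 5.3333333 + 81 = 86.333333

86.333333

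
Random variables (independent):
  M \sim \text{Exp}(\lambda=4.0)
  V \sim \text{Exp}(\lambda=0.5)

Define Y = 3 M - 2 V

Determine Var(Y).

For independent RVs: Var(aX + bY) = a²Var(X) + b²Var(Y)
Var(M) = 0.0625
Var(V) = 4
Var(Y) = 3²*0.0625 + (-2)²*4
= 9*0.0625 + 4*4 = 16.5625

16.5625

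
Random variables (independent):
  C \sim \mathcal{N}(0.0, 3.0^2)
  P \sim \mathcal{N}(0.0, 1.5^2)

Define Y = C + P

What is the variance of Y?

For independent RVs: Var(aX + bY) = a²Var(X) + b²Var(Y)
Var(C) = 9
Var(P) = 2.25
Var(Y) = 1²*9 + 1²*2.25
= 1*9 + 1*2.25 = 11.25

11.25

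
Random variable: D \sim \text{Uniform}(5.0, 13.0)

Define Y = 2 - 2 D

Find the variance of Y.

For Y = aD + b: Var(Y) = a² * Var(D)
Var(D) = (13 - 5)^2/12 = 5.3333333
Var(Y) = (-2)² * 5.3333333 = 4 * 5.3333333 = 21.333333

21.333333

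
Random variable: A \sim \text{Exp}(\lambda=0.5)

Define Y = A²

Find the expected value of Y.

E[A²] = Var(A) + (E[A])² = 4 + 4 = 8

8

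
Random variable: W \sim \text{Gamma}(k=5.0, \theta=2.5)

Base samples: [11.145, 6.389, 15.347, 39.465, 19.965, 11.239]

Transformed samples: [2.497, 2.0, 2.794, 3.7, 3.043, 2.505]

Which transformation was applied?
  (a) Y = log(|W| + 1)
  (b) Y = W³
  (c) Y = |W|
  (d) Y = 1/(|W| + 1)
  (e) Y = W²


Checking option (a) Y = log(|W| + 1):
  W = 11.145 -> Y = 2.497 ✓
  W = 6.389 -> Y = 2.0 ✓
  W = 15.347 -> Y = 2.794 ✓
All samples match this transformation.

(a) log(|W| + 1)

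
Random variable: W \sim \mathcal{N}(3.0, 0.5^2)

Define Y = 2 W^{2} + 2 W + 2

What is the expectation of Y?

E[Y] = 2*E[W²] + 2*E[W] + 2
E[W] = 3
E[W²] = Var(W) + (E[W])² = 0.25 + 9 = 9.25
E[Y] = 2*9.25 + 2*3 + 2 = 26.5

26.5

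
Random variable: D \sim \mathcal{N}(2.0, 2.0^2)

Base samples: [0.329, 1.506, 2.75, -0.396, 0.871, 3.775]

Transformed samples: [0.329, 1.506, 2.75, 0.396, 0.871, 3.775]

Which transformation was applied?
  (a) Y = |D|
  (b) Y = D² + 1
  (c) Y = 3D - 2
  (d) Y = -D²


Checking option (a) Y = |D|:
  D = 0.329 -> Y = 0.329 ✓
  D = 1.506 -> Y = 1.506 ✓
  D = 2.75 -> Y = 2.75 ✓
All samples match this transformation.

(a) |D|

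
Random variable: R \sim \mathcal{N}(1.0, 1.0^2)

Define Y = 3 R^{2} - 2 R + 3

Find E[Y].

E[Y] = 3*E[R²] - 2*E[R] + 3
E[R] = 1
E[R²] = Var(R) + (E[R])² = 1 + 1 = 2
E[Y] = 3*2 - 2*1 + 3 = 7

7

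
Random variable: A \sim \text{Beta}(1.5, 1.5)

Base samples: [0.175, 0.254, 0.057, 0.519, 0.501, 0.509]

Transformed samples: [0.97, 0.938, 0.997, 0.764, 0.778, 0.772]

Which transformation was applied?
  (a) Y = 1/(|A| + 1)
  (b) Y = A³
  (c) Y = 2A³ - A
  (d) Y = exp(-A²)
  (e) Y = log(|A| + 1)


Checking option (d) Y = exp(-A²):
  A = 0.175 -> Y = 0.97 ✓
  A = 0.254 -> Y = 0.938 ✓
  A = 0.057 -> Y = 0.997 ✓
All samples match this transformation.

(d) exp(-A²)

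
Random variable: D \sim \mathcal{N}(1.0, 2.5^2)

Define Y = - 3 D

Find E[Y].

For Y = -3D:
E[Y] = -3 * E[D]
E[D] = 1.0 = 1
E[Y] = -3 * 1 = -3

-3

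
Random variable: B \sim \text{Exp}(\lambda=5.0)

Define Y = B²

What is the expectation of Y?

Using E[X²] = Var(X) + (E[X])²:
E[B] = 0.2
Var(B) = 1/5.0^2 = 0.04
E[B²] = 0.04 + 0.2² = 0.04 + 0.04 = 0.08

0.08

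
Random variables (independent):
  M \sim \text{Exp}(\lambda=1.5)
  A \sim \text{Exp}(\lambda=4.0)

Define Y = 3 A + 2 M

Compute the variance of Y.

For independent RVs: Var(aX + bY) = a²Var(X) + b²Var(Y)
Var(M) = 0.44444444
Var(A) = 0.0625
Var(Y) = 2²*0.44444444 + 3²*0.0625
= 4*0.44444444 + 9*0.0625 = 2.3402778

2.3402778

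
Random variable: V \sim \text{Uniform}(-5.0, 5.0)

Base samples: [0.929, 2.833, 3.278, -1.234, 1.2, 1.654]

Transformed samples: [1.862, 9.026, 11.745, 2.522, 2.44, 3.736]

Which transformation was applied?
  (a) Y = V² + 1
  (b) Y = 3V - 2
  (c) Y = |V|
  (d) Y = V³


Checking option (a) Y = V² + 1:
  V = 0.929 -> Y = 1.862 ✓
  V = 2.833 -> Y = 9.026 ✓
  V = 3.278 -> Y = 11.745 ✓
All samples match this transformation.

(a) V² + 1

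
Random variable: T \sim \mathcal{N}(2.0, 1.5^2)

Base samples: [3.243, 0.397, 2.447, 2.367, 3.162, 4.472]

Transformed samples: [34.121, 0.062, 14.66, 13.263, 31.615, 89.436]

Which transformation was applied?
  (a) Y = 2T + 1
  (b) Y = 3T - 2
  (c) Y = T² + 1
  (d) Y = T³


Checking option (d) Y = T³:
  T = 3.243 -> Y = 34.121 ✓
  T = 0.397 -> Y = 0.062 ✓
  T = 2.447 -> Y = 14.66 ✓
All samples match this transformation.

(d) T³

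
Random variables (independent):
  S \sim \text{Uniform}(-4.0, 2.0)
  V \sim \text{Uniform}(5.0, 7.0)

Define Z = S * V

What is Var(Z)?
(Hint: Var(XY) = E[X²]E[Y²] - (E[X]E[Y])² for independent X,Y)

Var(XY) = E[X²]E[Y²] - (E[X]E[Y])²
E[S] = -1, Var(S) = 3
E[V] = 6, Var(V) = 0.33333333
E[S²] = 3 + (-1)² = 4
E[V²] = 0.33333333 + 6² = 36.333333
Var(Z) = 4*36.333333 - (-1*6)²
= 145.33333 - 36 = 109.33333

109.33333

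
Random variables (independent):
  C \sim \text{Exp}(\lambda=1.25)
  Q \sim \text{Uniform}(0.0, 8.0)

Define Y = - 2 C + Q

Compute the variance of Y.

For independent RVs: Var(aX + bY) = a²Var(X) + b²Var(Y)
Var(C) = 0.64
Var(Q) = 5.3333333
Var(Y) = (-2)²*0.64 + 1²*5.3333333
= 4*0.64 + 1*5.3333333 = 7.8933333

7.8933333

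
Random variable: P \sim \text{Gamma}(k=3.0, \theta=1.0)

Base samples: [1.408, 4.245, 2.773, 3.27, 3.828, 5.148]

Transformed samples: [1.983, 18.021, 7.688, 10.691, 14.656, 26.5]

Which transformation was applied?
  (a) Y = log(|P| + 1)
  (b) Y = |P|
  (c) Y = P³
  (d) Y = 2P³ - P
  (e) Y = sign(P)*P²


Checking option (e) Y = sign(P)*P²:
  P = 1.408 -> Y = 1.983 ✓
  P = 4.245 -> Y = 18.021 ✓
  P = 2.773 -> Y = 7.688 ✓
All samples match this transformation.

(e) sign(P)*P²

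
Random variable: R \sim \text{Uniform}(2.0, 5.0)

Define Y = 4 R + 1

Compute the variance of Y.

For Y = aR + b: Var(Y) = a² * Var(R)
Var(R) = (5 - 2)^2/12 = 0.75
Var(Y) = 4² * 0.75 = 16 * 0.75 = 12

12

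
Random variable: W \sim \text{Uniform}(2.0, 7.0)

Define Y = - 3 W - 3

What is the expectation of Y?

For Y = -3W - 3:
E[Y] = -3 * E[W] - 3
E[W] = (2 + 7)/2 = 4.5
E[Y] = -3 * 4.5 - 3 = -16.5

-16.5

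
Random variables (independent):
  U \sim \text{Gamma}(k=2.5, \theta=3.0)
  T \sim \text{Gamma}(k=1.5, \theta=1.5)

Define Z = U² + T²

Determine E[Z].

E[Z] = E[U²] + E[T²]
E[U²] = Var(U) + E[U]² = 22.5 + 56.25 = 78.75
E[T²] = Var(T) + E[T]² = 3.375 + 5.0625 = 8.4375
E[Z] = 78.75 + 8.4375 = 87.1875

87.1875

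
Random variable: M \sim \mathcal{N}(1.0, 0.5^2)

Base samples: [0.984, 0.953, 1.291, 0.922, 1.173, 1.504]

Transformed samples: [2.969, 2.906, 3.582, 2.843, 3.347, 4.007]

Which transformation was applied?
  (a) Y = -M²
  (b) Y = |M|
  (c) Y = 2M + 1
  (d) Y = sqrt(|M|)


Checking option (c) Y = 2M + 1:
  M = 0.984 -> Y = 2.969 ✓
  M = 0.953 -> Y = 2.906 ✓
  M = 1.291 -> Y = 3.582 ✓
All samples match this transformation.

(c) 2M + 1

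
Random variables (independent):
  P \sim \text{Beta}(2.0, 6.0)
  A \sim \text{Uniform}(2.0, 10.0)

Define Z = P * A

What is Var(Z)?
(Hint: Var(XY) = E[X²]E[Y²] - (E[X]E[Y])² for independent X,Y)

Var(XY) = E[X²]E[Y²] - (E[X]E[Y])²
E[P] = 0.25, Var(P) = 0.020833333
E[A] = 6, Var(A) = 5.3333333
E[P²] = 0.020833333 + 0.25² = 0.083333333
E[A²] = 5.3333333 + 6² = 41.333333
Var(Z) = 0.083333333*41.333333 - (0.25*6)²
= 3.4444444 - 2.25 = 1.1944444

1.1944444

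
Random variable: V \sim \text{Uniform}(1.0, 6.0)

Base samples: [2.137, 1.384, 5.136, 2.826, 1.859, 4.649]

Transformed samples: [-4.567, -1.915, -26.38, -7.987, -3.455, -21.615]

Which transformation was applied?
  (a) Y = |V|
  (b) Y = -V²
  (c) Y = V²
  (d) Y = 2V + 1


Checking option (b) Y = -V²:
  V = 2.137 -> Y = -4.567 ✓
  V = 1.384 -> Y = -1.915 ✓
  V = 5.136 -> Y = -26.38 ✓
All samples match this transformation.

(b) -V²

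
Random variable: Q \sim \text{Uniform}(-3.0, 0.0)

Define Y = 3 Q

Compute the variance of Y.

For Y = aQ + b: Var(Y) = a² * Var(Q)
Var(Q) = (0 + 3)^2/12 = 0.75
Var(Y) = 3² * 0.75 = 9 * 0.75 = 6.75

6.75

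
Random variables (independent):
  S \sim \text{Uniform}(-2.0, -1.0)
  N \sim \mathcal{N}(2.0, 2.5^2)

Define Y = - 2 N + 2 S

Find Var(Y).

For independent RVs: Var(aX + bY) = a²Var(X) + b²Var(Y)
Var(S) = 0.083333333
Var(N) = 6.25
Var(Y) = 2²*0.083333333 + (-2)²*6.25
= 4*0.083333333 + 4*6.25 = 25.333333

25.333333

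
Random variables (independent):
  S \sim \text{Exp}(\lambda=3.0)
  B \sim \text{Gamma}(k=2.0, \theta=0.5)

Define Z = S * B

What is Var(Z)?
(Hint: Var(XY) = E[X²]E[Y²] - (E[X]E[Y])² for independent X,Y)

Var(XY) = E[X²]E[Y²] - (E[X]E[Y])²
E[S] = 0.33333333, Var(S) = 0.11111111
E[B] = 1, Var(B) = 0.5
E[S²] = 0.11111111 + 0.33333333² = 0.22222222
E[B²] = 0.5 + 1² = 1.5
Var(Z) = 0.22222222*1.5 - (0.33333333*1)²
= 0.33333333 - 0.11111111 = 0.22222222

0.22222222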